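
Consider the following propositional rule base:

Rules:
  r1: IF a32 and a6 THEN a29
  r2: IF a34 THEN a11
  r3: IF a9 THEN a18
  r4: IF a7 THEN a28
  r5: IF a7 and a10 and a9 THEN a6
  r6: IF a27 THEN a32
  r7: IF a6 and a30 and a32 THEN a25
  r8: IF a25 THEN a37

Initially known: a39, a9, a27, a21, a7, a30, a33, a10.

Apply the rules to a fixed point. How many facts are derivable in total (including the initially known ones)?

15

Round 1 fires r3, r4, r5, r6, giving a18, a28, a6, a32.
Round 2 fires r1, r7, giving a29, a25.
Round 3 fires r8, giving a37.
Closure: {a10, a18, a21, a25, a27, a28, a29, a30, a32, a33, a37, a39, a6, a7, a9} — 15 facts.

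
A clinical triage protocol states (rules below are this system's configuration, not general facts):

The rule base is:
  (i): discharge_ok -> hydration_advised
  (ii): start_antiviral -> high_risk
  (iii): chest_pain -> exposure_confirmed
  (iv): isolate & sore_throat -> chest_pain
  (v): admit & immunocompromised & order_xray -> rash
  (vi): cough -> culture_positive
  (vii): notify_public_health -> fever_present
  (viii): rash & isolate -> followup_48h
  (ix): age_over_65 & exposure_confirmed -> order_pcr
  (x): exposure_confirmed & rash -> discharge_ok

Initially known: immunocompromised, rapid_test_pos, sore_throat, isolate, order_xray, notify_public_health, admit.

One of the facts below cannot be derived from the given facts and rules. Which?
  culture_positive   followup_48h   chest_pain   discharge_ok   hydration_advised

culture_positive

Round 1: (iv) [isolate & sore_throat -> chest_pain]; (v) [admit & immunocompromised & order_xray -> rash]; (vii) [notify_public_health -> fever_present]. Adds chest_pain, rash, fever_present.
Round 2: (iii) [chest_pain -> exposure_confirmed]; (viii) [rash & isolate -> followup_48h]. Adds exposure_confirmed, followup_48h.
Round 3: (x) [exposure_confirmed & rash -> discharge_ok]. Adds discharge_ok.
Round 4: (i) [discharge_ok -> hydration_advised]. Adds hydration_advised.
Derived: chest_pain (round 1), followup_48h (round 2), discharge_ok (round 3), hydration_advised (round 4). culture_positive never appears in any round.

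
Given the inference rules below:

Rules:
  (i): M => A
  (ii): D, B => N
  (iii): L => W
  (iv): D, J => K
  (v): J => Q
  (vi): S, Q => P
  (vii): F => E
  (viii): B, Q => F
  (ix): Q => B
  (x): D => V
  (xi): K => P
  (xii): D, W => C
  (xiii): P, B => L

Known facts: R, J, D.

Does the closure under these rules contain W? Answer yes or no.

yes

Round 1 fires (iv), (v), (x), giving K, Q, V.
Round 2 fires (ix), (xi), giving B, P.
Round 3 fires (ii), (viii), (xiii), giving N, F, L.
Round 4 fires (iii), (vii), giving W, E.
Round 5 fires (xii), giving C.
W appears in round 4, so it is derivable.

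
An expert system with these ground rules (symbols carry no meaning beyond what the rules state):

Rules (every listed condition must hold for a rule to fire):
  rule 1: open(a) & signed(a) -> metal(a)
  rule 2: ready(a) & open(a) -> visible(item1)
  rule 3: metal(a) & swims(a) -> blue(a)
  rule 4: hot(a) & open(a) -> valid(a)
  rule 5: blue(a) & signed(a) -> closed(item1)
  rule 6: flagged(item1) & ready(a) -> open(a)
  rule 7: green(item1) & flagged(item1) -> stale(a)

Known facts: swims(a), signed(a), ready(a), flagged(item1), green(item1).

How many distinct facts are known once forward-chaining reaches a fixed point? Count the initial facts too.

Round 1 fires rule 6, rule 7, giving open(a), stale(a).
Round 2 fires rule 1, rule 2, giving metal(a), visible(item1).
Round 3 fires rule 3, giving blue(a).
Round 4 fires rule 5, giving closed(item1).
Closure: {blue(a), closed(item1), flagged(item1), green(item1), metal(a), open(a), ready(a), signed(a), stale(a), swims(a), visible(item1)} — 11 facts.

11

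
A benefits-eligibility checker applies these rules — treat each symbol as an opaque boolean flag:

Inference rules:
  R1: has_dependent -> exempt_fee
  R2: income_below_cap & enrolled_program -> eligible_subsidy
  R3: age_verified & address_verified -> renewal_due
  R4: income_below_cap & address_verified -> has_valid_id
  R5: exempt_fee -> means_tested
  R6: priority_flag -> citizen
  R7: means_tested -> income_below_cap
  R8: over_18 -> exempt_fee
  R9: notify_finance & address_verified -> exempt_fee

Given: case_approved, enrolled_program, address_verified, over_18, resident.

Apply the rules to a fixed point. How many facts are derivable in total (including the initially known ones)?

10

Round 1 fires R8, giving exempt_fee.
Round 2 fires R5, giving means_tested.
Round 3 fires R7, giving income_below_cap.
Round 4 fires R2, R4, giving eligible_subsidy, has_valid_id.
Closure: {address_verified, case_approved, eligible_subsidy, enrolled_program, exempt_fee, has_valid_id, income_below_cap, means_tested, over_18, resident} — 10 facts.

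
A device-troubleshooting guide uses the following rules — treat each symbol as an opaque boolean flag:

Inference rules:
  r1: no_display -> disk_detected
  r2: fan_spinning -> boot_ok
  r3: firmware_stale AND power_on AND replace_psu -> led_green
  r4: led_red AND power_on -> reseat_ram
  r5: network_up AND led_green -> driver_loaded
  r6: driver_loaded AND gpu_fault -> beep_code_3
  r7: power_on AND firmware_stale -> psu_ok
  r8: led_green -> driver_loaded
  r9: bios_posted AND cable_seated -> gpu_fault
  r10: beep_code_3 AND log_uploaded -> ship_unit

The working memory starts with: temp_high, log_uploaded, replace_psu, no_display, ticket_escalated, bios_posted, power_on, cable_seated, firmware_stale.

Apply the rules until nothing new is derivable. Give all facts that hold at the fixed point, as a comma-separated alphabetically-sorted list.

beep_code_3, bios_posted, cable_seated, disk_detected, driver_loaded, firmware_stale, gpu_fault, led_green, log_uploaded, no_display, power_on, psu_ok, replace_psu, ship_unit, temp_high, ticket_escalated

Round 1 fires r1, r3, r7, r9, giving disk_detected, led_green, psu_ok, gpu_fault.
Round 2 fires r8, giving driver_loaded.
Round 3 fires r6, giving beep_code_3.
Round 4 fires r10, giving ship_unit.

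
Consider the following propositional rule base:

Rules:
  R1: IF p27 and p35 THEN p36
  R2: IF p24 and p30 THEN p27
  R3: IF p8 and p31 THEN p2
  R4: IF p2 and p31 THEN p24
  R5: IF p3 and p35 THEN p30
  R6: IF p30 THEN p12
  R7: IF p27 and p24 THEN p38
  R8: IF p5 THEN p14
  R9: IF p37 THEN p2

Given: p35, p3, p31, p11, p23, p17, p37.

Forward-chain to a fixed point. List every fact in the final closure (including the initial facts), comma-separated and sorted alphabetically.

p11, p12, p17, p2, p23, p24, p27, p3, p30, p31, p35, p36, p37, p38

[1] R5 [IF p3 and p35 THEN p30]; R9 [IF p37 THEN p2]. ⇒ new: p30, p2.
[2] R4 [IF p2 and p31 THEN p24]; R6 [IF p30 THEN p12]. ⇒ new: p24, p12.
[3] R2 [IF p24 and p30 THEN p27]. ⇒ new: p27.
[4] R1 [IF p27 and p35 THEN p36]; R7 [IF p27 and p24 THEN p38]. ⇒ new: p36, p38.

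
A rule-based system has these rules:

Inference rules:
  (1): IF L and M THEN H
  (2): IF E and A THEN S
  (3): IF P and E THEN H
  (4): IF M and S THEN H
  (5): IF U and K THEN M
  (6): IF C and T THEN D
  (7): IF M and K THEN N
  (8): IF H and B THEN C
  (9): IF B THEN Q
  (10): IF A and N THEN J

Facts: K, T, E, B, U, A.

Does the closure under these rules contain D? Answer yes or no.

yes

Round 1 — (2), (5), (9), derive S, M, Q.
Round 2 — (4), (7), derive H, N.
Round 3 — (8), (10), derive C, J.
Round 4 — (6), derive D.
D appears in round 4, so it is derivable.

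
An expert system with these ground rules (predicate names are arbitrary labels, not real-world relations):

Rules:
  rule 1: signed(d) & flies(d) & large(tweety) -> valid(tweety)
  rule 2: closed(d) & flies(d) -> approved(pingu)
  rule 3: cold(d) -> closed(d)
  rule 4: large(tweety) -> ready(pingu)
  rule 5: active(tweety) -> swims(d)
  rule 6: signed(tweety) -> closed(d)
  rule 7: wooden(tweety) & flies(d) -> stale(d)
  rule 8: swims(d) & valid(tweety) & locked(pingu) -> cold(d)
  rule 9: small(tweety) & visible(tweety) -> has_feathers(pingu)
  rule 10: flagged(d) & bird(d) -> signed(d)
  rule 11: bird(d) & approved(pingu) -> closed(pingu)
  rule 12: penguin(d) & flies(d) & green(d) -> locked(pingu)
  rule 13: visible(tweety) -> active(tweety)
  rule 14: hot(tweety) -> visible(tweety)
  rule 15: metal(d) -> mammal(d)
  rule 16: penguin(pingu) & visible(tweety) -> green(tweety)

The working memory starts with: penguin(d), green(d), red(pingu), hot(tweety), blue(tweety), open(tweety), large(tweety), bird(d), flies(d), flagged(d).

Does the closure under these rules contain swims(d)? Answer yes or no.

Round 1: rule 4 [large(tweety) -> ready(pingu)]; rule 10 [flagged(d) & bird(d) -> signed(d)]; rule 12 [penguin(d) & flies(d) & green(d) -> locked(pingu)]; rule 14 [hot(tweety) -> visible(tweety)]. Adds ready(pingu), signed(d), locked(pingu), visible(tweety).
Round 2: rule 1 [signed(d) & flies(d) & large(tweety) -> valid(tweety)]; rule 13 [visible(tweety) -> active(tweety)]. Adds valid(tweety), active(tweety).
Round 3: rule 5 [active(tweety) -> swims(d)]. Adds swims(d).
Round 4: rule 8 [swims(d) & valid(tweety) & locked(pingu) -> cold(d)]. Adds cold(d).
Round 5: rule 3 [cold(d) -> closed(d)]. Adds closed(d).
Round 6: rule 2 [closed(d) & flies(d) -> approved(pingu)]. Adds approved(pingu).
Round 7: rule 11 [bird(d) & approved(pingu) -> closed(pingu)]. Adds closed(pingu).
swims(d) appears in round 3, so it is derivable.

yes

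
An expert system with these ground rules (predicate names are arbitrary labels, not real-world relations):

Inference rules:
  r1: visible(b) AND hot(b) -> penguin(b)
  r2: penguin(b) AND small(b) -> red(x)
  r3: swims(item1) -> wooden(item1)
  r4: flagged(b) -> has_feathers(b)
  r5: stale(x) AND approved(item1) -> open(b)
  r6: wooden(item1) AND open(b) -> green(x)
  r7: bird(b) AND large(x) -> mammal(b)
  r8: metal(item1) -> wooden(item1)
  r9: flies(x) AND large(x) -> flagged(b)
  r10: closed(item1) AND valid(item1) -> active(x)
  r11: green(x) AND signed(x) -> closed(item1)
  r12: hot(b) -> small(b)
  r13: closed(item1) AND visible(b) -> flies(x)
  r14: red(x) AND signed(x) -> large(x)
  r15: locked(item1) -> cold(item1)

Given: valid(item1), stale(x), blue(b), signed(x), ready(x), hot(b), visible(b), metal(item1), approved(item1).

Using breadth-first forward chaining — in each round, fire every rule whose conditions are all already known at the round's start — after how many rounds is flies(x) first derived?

Round 1: r1 [visible(b) AND hot(b) -> penguin(b)]; r5 [stale(x) AND approved(item1) -> open(b)]; r8 [metal(item1) -> wooden(item1)]; r12 [hot(b) -> small(b)]. Adds penguin(b), open(b), wooden(item1), small(b).
Round 2: r2 [penguin(b) AND small(b) -> red(x)]; r6 [wooden(item1) AND open(b) -> green(x)]. Adds red(x), green(x).
Round 3: r11 [green(x) AND signed(x) -> closed(item1)]; r14 [red(x) AND signed(x) -> large(x)]. Adds closed(item1), large(x).
Round 4: r10 [closed(item1) AND valid(item1) -> active(x)]; r13 [closed(item1) AND visible(b) -> flies(x)]. Adds active(x), flies(x).
flies(x) first appears in round 4.

4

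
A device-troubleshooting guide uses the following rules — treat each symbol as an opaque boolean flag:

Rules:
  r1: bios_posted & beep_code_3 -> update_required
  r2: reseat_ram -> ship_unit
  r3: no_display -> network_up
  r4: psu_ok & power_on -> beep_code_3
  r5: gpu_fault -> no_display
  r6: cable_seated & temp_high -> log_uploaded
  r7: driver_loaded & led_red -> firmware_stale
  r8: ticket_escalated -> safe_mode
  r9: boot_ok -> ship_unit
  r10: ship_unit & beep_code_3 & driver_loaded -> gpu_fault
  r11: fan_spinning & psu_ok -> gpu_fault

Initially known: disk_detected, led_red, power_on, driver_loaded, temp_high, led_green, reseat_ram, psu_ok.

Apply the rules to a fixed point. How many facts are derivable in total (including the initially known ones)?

14

[1] r2 [reseat_ram -> ship_unit]; r4 [psu_ok & power_on -> beep_code_3]; r7 [driver_loaded & led_red -> firmware_stale]. ⇒ new: ship_unit, beep_code_3, firmware_stale.
[2] r10 [ship_unit & beep_code_3 & driver_loaded -> gpu_fault]. ⇒ new: gpu_fault.
[3] r5 [gpu_fault -> no_display]. ⇒ new: no_display.
[4] r3 [no_display -> network_up]. ⇒ new: network_up.
Closure: {beep_code_3, disk_detected, driver_loaded, firmware_stale, gpu_fault, led_green, led_red, network_up, no_display, power_on, psu_ok, reseat_ram, ship_unit, temp_high} — 14 facts.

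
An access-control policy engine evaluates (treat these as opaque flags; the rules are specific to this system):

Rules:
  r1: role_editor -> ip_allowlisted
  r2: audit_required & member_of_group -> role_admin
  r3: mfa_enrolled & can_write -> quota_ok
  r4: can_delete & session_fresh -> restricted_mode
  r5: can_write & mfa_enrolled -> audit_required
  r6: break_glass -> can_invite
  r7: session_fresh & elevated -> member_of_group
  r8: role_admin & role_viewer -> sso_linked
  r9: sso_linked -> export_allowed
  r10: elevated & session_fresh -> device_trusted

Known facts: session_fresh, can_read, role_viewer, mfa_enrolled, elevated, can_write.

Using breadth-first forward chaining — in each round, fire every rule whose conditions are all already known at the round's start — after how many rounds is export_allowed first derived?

4

Round 1: r3 [mfa_enrolled & can_write -> quota_ok]; r5 [can_write & mfa_enrolled -> audit_required]; r7 [session_fresh & elevated -> member_of_group]; r10 [elevated & session_fresh -> device_trusted]. New: quota_ok, audit_required, member_of_group, device_trusted.
Round 2: r2 [audit_required & member_of_group -> role_admin]. New: role_admin.
Round 3: r8 [role_admin & role_viewer -> sso_linked]. New: sso_linked.
Round 4: r9 [sso_linked -> export_allowed]. New: export_allowed.
export_allowed first appears in round 4.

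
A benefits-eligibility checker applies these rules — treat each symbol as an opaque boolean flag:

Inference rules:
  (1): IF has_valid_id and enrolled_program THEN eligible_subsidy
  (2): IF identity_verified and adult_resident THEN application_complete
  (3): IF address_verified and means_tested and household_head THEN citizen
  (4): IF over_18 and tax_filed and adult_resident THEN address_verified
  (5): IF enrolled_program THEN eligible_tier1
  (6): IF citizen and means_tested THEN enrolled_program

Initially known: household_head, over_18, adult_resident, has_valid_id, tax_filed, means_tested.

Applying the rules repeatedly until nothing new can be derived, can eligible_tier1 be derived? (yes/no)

yes

Round 1: (4) [IF over_18 and tax_filed and adult_resident THEN address_verified]. Adds address_verified.
Round 2: (3) [IF address_verified and means_tested and household_head THEN citizen]. Adds citizen.
Round 3: (6) [IF citizen and means_tested THEN enrolled_program]. Adds enrolled_program.
Round 4: (1) [IF has_valid_id and enrolled_program THEN eligible_subsidy]; (5) [IF enrolled_program THEN eligible_tier1]. Adds eligible_subsidy, eligible_tier1.
eligible_tier1 appears in round 4, so it is derivable.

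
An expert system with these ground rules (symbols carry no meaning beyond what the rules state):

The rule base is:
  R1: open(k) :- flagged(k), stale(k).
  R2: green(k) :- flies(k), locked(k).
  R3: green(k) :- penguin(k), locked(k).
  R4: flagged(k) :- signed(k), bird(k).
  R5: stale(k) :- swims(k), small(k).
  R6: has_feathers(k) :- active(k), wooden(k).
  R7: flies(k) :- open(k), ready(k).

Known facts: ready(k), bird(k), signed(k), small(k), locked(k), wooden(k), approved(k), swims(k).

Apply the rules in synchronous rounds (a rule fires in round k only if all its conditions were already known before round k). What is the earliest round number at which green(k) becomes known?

[1] R4 [flagged(k) :- signed(k), bird(k).]; R5 [stale(k) :- swims(k), small(k).]. ⇒ new: flagged(k), stale(k).
[2] R1 [open(k) :- flagged(k), stale(k).]. ⇒ new: open(k).
[3] R7 [flies(k) :- open(k), ready(k).]. ⇒ new: flies(k).
[4] R2 [green(k) :- flies(k), locked(k).]. ⇒ new: green(k).
green(k) first appears in round 4.

4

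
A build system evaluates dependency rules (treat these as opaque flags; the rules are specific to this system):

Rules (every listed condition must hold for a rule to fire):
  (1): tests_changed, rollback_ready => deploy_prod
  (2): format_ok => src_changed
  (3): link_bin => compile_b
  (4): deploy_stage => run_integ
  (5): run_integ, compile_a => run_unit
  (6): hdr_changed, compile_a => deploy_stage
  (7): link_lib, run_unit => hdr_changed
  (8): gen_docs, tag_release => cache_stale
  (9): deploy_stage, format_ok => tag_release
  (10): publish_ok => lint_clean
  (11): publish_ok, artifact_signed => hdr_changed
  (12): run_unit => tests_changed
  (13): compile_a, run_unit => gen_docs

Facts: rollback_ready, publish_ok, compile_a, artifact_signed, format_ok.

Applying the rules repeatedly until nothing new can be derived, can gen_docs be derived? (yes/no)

Round 1 fires (2), (10), (11), giving src_changed, lint_clean, hdr_changed.
Round 2 fires (6), giving deploy_stage.
Round 3 fires (4), (9), giving run_integ, tag_release.
Round 4 fires (5), giving run_unit.
Round 5 fires (12), (13), giving tests_changed, gen_docs.
Round 6 fires (1), (8), giving deploy_prod, cache_stale.
gen_docs appears in round 5, so it is derivable.

yes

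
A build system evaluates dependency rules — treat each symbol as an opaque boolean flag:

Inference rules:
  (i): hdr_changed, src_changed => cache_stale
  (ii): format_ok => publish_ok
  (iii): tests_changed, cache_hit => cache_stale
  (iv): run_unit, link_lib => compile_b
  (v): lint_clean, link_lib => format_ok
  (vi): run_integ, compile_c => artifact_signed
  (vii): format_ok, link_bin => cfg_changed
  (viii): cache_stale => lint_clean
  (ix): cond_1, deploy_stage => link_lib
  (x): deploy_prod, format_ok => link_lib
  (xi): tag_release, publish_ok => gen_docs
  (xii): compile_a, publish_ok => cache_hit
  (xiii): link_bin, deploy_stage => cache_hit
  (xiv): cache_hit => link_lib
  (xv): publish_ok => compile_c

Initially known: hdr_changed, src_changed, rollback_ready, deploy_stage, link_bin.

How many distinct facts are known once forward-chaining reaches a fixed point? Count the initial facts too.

13

[1] (i) [hdr_changed, src_changed => cache_stale]; (xiii) [link_bin, deploy_stage => cache_hit]. ⇒ new: cache_stale, cache_hit.
[2] (viii) [cache_stale => lint_clean]; (xiv) [cache_hit => link_lib]. ⇒ new: lint_clean, link_lib.
[3] (v) [lint_clean, link_lib => format_ok]. ⇒ new: format_ok.
[4] (ii) [format_ok => publish_ok]; (vii) [format_ok, link_bin => cfg_changed]. ⇒ new: publish_ok, cfg_changed.
[5] (xv) [publish_ok => compile_c]. ⇒ new: compile_c.
Closure: {cache_hit, cache_stale, cfg_changed, compile_c, deploy_stage, format_ok, hdr_changed, link_bin, link_lib, lint_clean, publish_ok, rollback_ready, src_changed} — 13 facts.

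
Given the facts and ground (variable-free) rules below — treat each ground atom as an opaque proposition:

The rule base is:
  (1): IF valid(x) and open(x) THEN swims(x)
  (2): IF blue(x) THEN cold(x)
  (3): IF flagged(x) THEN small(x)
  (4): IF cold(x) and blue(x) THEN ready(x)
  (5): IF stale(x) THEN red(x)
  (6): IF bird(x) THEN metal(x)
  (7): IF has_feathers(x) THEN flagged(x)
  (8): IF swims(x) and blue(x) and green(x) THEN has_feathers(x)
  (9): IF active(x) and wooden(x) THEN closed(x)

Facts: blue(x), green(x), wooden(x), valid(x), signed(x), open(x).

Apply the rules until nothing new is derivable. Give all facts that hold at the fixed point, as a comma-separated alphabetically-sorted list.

Round 1 fires (1), (2), giving swims(x), cold(x).
Round 2 fires (4), (8), giving ready(x), has_feathers(x).
Round 3 fires (7), giving flagged(x).
Round 4 fires (3), giving small(x).

blue(x), cold(x), flagged(x), green(x), has_feathers(x), open(x), ready(x), signed(x), small(x), swims(x), valid(x), wooden(x)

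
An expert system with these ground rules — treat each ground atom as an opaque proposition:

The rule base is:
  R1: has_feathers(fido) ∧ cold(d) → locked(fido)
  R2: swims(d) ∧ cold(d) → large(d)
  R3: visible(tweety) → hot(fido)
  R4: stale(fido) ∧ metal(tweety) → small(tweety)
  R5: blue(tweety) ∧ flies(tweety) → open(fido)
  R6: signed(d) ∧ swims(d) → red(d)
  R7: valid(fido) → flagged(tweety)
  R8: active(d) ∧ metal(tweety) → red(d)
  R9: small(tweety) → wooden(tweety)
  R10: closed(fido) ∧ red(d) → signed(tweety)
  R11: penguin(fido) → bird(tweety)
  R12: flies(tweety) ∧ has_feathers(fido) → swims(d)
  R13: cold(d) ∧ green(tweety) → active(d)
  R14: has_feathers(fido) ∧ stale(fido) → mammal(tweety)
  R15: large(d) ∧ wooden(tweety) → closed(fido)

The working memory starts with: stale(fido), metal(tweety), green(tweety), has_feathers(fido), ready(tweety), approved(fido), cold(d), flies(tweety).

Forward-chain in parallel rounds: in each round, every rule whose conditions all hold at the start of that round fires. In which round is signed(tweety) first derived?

[1] R1 [has_feathers(fido) ∧ cold(d) → locked(fido)]; R4 [stale(fido) ∧ metal(tweety) → small(tweety)]; R12 [flies(tweety) ∧ has_feathers(fido) → swims(d)]; R13 [cold(d) ∧ green(tweety) → active(d)]; R14 [has_feathers(fido) ∧ stale(fido) → mammal(tweety)]. ⇒ new: locked(fido), small(tweety), swims(d), active(d), mammal(tweety).
[2] R2 [swims(d) ∧ cold(d) → large(d)]; R8 [active(d) ∧ metal(tweety) → red(d)]; R9 [small(tweety) → wooden(tweety)]. ⇒ new: large(d), red(d), wooden(tweety).
[3] R15 [large(d) ∧ wooden(tweety) → closed(fido)]. ⇒ new: closed(fido).
[4] R10 [closed(fido) ∧ red(d) → signed(tweety)]. ⇒ new: signed(tweety).
signed(tweety) first appears in round 4.

4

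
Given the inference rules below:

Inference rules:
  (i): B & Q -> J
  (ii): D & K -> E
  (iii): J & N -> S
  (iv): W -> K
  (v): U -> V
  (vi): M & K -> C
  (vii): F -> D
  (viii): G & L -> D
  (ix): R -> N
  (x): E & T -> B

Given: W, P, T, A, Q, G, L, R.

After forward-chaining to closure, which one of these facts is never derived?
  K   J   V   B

V

Round 1: (iv) [W -> K]; (viii) [G & L -> D]; (ix) [R -> N]. Adds K, D, N.
Round 2: (ii) [D & K -> E]. Adds E.
Round 3: (x) [E & T -> B]. Adds B.
Round 4: (i) [B & Q -> J]. Adds J.
Round 5: (iii) [J & N -> S]. Adds S.
Derived: B (round 3), J (round 4), K (round 1). V never appears in any round.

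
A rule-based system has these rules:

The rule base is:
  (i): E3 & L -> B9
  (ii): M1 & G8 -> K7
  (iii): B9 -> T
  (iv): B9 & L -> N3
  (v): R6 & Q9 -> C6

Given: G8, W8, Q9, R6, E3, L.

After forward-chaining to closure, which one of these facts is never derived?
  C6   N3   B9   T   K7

Round 1: (i) [E3 & L -> B9]; (v) [R6 & Q9 -> C6]. Adds B9, C6.
Round 2: (iii) [B9 -> T]; (iv) [B9 & L -> N3]. Adds T, N3.
Derived: B9 (round 1), T (round 2), N3 (round 2), C6 (round 1). K7 never appears in any round.

K7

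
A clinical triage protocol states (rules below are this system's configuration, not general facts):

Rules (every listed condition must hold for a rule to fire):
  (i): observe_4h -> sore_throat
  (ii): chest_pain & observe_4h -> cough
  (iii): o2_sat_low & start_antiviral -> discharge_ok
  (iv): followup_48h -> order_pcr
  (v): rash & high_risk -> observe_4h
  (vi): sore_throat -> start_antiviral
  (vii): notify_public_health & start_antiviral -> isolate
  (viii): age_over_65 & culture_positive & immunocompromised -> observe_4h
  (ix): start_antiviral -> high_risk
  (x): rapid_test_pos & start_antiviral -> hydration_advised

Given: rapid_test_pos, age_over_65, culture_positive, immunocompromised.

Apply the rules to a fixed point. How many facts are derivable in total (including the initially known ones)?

[1] (viii) [age_over_65 & culture_positive & immunocompromised -> observe_4h]. ⇒ new: observe_4h.
[2] (i) [observe_4h -> sore_throat]. ⇒ new: sore_throat.
[3] (vi) [sore_throat -> start_antiviral]. ⇒ new: start_antiviral.
[4] (ix) [start_antiviral -> high_risk]; (x) [rapid_test_pos & start_antiviral -> hydration_advised]. ⇒ new: high_risk, hydration_advised.
Closure: {age_over_65, culture_positive, high_risk, hydration_advised, immunocompromised, observe_4h, rapid_test_pos, sore_throat, start_antiviral} — 9 facts.

9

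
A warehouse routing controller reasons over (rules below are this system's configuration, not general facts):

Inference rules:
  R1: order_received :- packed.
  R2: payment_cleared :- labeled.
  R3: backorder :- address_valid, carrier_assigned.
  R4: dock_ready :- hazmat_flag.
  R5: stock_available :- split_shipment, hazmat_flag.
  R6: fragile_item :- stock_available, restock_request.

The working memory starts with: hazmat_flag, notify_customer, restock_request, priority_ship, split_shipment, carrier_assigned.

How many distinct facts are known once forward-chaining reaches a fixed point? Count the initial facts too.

9

Round 1 — R4, R5, derive dock_ready, stock_available.
Round 2 — R6, derive fragile_item.
Closure: {carrier_assigned, dock_ready, fragile_item, hazmat_flag, notify_customer, priority_ship, restock_request, split_shipment, stock_available} — 9 facts.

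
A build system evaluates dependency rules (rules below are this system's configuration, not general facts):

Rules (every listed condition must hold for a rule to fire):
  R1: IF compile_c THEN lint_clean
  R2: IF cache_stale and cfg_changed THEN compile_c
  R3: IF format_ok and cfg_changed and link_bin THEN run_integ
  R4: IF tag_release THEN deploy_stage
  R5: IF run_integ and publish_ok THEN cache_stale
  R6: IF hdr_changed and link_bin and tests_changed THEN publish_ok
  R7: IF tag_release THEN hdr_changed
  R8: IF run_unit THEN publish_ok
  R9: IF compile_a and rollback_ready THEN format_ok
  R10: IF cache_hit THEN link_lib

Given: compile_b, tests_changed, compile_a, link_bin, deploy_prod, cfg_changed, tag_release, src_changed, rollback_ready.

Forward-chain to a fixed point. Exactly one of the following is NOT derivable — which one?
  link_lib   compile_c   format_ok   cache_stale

Round 1: R4 [IF tag_release THEN deploy_stage]; R7 [IF tag_release THEN hdr_changed]; R9 [IF compile_a and rollback_ready THEN format_ok]. New: deploy_stage, hdr_changed, format_ok.
Round 2: R3 [IF format_ok and cfg_changed and link_bin THEN run_integ]; R6 [IF hdr_changed and link_bin and tests_changed THEN publish_ok]. New: run_integ, publish_ok.
Round 3: R5 [IF run_integ and publish_ok THEN cache_stale]. New: cache_stale.
Round 4: R2 [IF cache_stale and cfg_changed THEN compile_c]. New: compile_c.
Round 5: R1 [IF compile_c THEN lint_clean]. New: lint_clean.
Derived: compile_c (round 4), cache_stale (round 3), format_ok (round 1). link_lib never appears in any round.

link_lib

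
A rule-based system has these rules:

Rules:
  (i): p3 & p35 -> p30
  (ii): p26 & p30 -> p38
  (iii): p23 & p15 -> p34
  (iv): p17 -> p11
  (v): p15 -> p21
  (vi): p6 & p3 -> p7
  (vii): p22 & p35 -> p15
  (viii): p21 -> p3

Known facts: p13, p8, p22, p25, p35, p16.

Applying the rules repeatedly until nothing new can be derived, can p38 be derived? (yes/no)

no

Round 1 fires (vii), giving p15.
Round 2 fires (v), giving p21.
Round 3 fires (viii), giving p3.
Round 4 fires (i), giving p30.
Fixed point reached. p38 is concluded only by (ii); (ii) needs p26 (never derived).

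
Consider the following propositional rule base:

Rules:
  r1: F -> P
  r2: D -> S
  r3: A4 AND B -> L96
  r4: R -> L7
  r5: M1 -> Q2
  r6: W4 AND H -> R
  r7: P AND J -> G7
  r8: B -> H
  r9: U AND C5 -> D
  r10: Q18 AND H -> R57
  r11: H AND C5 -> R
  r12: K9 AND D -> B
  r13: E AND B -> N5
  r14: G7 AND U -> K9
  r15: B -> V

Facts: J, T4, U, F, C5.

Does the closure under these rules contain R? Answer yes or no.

yes

Round 1 — r1, r9, derive P, D.
Round 2 — r2, r7, derive S, G7.
Round 3 — r14, derive K9.
Round 4 — r12, derive B.
Round 5 — r8, r15, derive H, V.
Round 6 — r11, derive R.
Round 7 — r4, derive L7.
R appears in round 6, so it is derivable.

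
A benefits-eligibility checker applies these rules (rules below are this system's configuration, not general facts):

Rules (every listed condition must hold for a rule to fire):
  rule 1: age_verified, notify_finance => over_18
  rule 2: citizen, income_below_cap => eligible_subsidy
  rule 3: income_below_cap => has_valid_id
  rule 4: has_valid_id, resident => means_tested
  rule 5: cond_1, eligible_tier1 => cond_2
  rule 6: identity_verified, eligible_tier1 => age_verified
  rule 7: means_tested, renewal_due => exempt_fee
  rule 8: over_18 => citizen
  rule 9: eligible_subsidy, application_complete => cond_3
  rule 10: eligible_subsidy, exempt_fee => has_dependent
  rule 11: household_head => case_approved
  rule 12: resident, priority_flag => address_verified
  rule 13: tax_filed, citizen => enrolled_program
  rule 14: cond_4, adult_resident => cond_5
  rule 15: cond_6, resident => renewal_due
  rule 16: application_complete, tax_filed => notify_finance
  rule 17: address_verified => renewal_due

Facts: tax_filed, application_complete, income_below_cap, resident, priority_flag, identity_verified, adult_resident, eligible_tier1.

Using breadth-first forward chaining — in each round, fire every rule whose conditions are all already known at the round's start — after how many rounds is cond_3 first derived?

Round 1 — rule 3, rule 6, rule 12, rule 16, derive has_valid_id, age_verified, address_verified, notify_finance.
Round 2 — rule 1, rule 4, rule 17, derive over_18, means_tested, renewal_due.
Round 3 — rule 7, rule 8, derive exempt_fee, citizen.
Round 4 — rule 2, rule 13, derive eligible_subsidy, enrolled_program.
Round 5 — rule 9, rule 10, derive cond_3, has_dependent.
cond_3 first appears in round 5.

5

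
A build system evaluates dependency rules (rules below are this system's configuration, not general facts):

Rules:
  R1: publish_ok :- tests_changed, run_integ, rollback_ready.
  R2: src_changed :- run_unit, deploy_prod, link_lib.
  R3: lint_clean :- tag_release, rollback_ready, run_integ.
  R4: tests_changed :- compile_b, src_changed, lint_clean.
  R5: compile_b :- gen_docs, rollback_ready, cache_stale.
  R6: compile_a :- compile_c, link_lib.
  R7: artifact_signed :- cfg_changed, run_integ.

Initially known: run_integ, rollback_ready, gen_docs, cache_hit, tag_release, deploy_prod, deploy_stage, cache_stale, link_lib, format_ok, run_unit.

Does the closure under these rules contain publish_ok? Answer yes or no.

[1] R2 [src_changed :- run_unit, deploy_prod, link_lib.]; R3 [lint_clean :- tag_release, rollback_ready, run_integ.]; R5 [compile_b :- gen_docs, rollback_ready, cache_stale.]. ⇒ new: src_changed, lint_clean, compile_b.
[2] R4 [tests_changed :- compile_b, src_changed, lint_clean.]. ⇒ new: tests_changed.
[3] R1 [publish_ok :- tests_changed, run_integ, rollback_ready.]. ⇒ new: publish_ok.
publish_ok appears in round 3, so it is derivable.

yes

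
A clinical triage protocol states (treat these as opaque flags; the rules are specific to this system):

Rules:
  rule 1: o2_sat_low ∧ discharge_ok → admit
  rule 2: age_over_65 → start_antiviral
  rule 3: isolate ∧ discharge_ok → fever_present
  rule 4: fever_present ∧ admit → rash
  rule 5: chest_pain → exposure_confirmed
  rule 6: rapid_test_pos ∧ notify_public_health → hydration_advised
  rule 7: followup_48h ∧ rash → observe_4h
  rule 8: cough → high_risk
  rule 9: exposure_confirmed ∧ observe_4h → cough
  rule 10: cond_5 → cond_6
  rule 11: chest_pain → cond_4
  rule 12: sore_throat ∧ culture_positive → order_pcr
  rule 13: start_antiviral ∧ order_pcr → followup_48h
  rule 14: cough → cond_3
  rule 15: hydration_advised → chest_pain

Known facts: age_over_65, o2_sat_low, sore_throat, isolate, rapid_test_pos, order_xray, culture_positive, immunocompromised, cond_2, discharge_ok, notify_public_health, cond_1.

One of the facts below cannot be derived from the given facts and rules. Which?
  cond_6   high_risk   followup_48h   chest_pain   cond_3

cond_6

[1] rule 1 [o2_sat_low ∧ discharge_ok → admit]; rule 2 [age_over_65 → start_antiviral]; rule 3 [isolate ∧ discharge_ok → fever_present]; rule 6 [rapid_test_pos ∧ notify_public_health → hydration_advised]; rule 12 [sore_throat ∧ culture_positive → order_pcr]. ⇒ new: admit, start_antiviral, fever_present, hydration_advised, order_pcr.
[2] rule 4 [fever_present ∧ admit → rash]; rule 13 [start_antiviral ∧ order_pcr → followup_48h]; rule 15 [hydration_advised → chest_pain]. ⇒ new: rash, followup_48h, chest_pain.
[3] rule 5 [chest_pain → exposure_confirmed]; rule 7 [followup_48h ∧ rash → observe_4h]; rule 11 [chest_pain → cond_4]. ⇒ new: exposure_confirmed, observe_4h, cond_4.
[4] rule 9 [exposure_confirmed ∧ observe_4h → cough]. ⇒ new: cough.
[5] rule 8 [cough → high_risk]; rule 14 [cough → cond_3]. ⇒ new: high_risk, cond_3.
Derived: followup_48h (round 2), high_risk (round 5), cond_3 (round 5), chest_pain (round 2). cond_6 never appears in any round.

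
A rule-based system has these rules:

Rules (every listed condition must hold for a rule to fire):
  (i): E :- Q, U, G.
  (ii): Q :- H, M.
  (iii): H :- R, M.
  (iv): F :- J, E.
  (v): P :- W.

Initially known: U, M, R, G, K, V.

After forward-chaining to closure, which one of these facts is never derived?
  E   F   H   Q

Round 1 — (iii), derive H.
Round 2 — (ii), derive Q.
Round 3 — (i), derive E.
Derived: E (round 3), Q (round 2), H (round 1). F never appears in any round.

F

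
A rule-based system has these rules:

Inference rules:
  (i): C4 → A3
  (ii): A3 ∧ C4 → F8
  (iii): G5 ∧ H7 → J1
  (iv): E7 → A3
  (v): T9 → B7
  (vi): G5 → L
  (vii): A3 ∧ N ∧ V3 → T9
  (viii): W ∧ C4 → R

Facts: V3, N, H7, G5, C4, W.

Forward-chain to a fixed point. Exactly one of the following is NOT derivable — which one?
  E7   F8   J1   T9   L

E7

Round 1: (i) [C4 → A3]; (iii) [G5 ∧ H7 → J1]; (vi) [G5 → L]; (viii) [W ∧ C4 → R]. New: A3, J1, L, R.
Round 2: (ii) [A3 ∧ C4 → F8]; (vii) [A3 ∧ N ∧ V3 → T9]. New: F8, T9.
Round 3: (v) [T9 → B7]. New: B7.
Derived: F8 (round 2), T9 (round 2), J1 (round 1), L (round 1). E7 never appears in any round.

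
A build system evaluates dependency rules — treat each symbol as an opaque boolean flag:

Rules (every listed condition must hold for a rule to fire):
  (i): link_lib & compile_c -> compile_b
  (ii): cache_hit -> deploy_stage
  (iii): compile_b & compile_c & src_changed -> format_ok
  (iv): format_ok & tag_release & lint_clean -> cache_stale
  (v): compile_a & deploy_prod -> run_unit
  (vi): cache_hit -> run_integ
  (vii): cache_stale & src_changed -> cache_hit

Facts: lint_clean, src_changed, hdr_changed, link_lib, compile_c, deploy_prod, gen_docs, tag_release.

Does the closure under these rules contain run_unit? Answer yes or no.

no

Round 1: (i) [link_lib & compile_c -> compile_b]. New: compile_b.
Round 2: (iii) [compile_b & compile_c & src_changed -> format_ok]. New: format_ok.
Round 3: (iv) [format_ok & tag_release & lint_clean -> cache_stale]. New: cache_stale.
Round 4: (vii) [cache_stale & src_changed -> cache_hit]. New: cache_hit.
Round 5: (ii) [cache_hit -> deploy_stage]; (vi) [cache_hit -> run_integ]. New: deploy_stage, run_integ.
Fixed point reached. run_unit is concluded only by (v); (v) needs compile_a (never derived).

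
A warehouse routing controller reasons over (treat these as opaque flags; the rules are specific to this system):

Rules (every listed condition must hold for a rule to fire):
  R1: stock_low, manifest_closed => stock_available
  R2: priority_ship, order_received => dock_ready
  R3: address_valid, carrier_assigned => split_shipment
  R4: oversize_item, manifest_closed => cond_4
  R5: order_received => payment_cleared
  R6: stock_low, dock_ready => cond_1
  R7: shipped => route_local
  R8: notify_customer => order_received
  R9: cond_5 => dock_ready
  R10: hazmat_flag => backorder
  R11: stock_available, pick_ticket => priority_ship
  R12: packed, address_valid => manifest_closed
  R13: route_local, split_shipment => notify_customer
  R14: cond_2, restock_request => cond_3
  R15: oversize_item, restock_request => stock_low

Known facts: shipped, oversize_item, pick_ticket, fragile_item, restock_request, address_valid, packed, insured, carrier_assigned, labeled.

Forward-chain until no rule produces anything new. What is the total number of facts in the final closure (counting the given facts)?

Round 1: R3 [address_valid, carrier_assigned => split_shipment]; R7 [shipped => route_local]; R12 [packed, address_valid => manifest_closed]; R15 [oversize_item, restock_request => stock_low]. New: split_shipment, route_local, manifest_closed, stock_low.
Round 2: R1 [stock_low, manifest_closed => stock_available]; R4 [oversize_item, manifest_closed => cond_4]; R13 [route_local, split_shipment => notify_customer]. New: stock_available, cond_4, notify_customer.
Round 3: R8 [notify_customer => order_received]; R11 [stock_available, pick_ticket => priority_ship]. New: order_received, priority_ship.
Round 4: R2 [priority_ship, order_received => dock_ready]; R5 [order_received => payment_cleared]. New: dock_ready, payment_cleared.
Round 5: R6 [stock_low, dock_ready => cond_1]. New: cond_1.
Closure: {address_valid, carrier_assigned, cond_1, cond_4, dock_ready, fragile_item, insured, labeled, manifest_closed, notify_customer, order_received, oversize_item, packed, payment_cleared, pick_ticket, priority_ship, restock_request, route_local, shipped, split_shipment, stock_available, stock_low} — 22 facts.

22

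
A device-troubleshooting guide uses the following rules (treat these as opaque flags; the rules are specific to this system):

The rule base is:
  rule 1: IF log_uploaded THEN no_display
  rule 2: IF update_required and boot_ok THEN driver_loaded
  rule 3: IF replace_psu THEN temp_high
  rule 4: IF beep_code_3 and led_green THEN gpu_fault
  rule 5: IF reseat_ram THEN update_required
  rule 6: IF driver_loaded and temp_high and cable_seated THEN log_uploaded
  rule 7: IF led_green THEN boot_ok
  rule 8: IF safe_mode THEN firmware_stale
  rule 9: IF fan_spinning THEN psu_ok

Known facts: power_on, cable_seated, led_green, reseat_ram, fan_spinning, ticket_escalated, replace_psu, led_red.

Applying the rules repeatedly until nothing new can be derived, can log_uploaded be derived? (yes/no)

yes

Round 1: rule 3 [IF replace_psu THEN temp_high]; rule 5 [IF reseat_ram THEN update_required]; rule 7 [IF led_green THEN boot_ok]; rule 9 [IF fan_spinning THEN psu_ok]. Adds temp_high, update_required, boot_ok, psu_ok.
Round 2: rule 2 [IF update_required and boot_ok THEN driver_loaded]. Adds driver_loaded.
Round 3: rule 6 [IF driver_loaded and temp_high and cable_seated THEN log_uploaded]. Adds log_uploaded.
Round 4: rule 1 [IF log_uploaded THEN no_display]. Adds no_display.
log_uploaded appears in round 3, so it is derivable.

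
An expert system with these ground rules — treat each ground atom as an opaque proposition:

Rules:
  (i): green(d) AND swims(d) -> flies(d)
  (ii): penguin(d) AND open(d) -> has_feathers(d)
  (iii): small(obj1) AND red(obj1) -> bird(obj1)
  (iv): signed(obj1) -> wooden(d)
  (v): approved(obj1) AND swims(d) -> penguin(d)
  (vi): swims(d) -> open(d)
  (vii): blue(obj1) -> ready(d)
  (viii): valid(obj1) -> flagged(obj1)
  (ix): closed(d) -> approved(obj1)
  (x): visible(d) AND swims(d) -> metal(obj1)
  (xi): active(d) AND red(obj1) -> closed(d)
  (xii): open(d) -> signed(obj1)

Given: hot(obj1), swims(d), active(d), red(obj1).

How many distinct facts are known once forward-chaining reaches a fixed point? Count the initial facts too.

Round 1: (vi) [swims(d) -> open(d)]; (xi) [active(d) AND red(obj1) -> closed(d)]. New: open(d), closed(d).
Round 2: (ix) [closed(d) -> approved(obj1)]; (xii) [open(d) -> signed(obj1)]. New: approved(obj1), signed(obj1).
Round 3: (iv) [signed(obj1) -> wooden(d)]; (v) [approved(obj1) AND swims(d) -> penguin(d)]. New: wooden(d), penguin(d).
Round 4: (ii) [penguin(d) AND open(d) -> has_feathers(d)]. New: has_feathers(d).
Closure: {active(d), approved(obj1), closed(d), has_feathers(d), hot(obj1), open(d), penguin(d), red(obj1), signed(obj1), swims(d), wooden(d)} — 11 facts.

11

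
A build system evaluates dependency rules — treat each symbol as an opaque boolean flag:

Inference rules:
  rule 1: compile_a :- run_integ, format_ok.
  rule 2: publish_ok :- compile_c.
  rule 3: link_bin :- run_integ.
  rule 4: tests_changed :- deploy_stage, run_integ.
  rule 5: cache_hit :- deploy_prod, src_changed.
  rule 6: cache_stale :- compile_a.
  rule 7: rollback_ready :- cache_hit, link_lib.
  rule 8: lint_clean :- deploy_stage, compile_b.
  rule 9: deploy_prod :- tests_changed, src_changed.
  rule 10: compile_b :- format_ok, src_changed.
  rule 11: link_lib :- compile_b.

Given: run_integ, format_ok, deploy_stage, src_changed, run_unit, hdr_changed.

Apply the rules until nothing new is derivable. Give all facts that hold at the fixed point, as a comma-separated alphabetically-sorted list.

cache_hit, cache_stale, compile_a, compile_b, deploy_prod, deploy_stage, format_ok, hdr_changed, link_bin, link_lib, lint_clean, rollback_ready, run_integ, run_unit, src_changed, tests_changed

Round 1: rule 1 [compile_a :- run_integ, format_ok.]; rule 3 [link_bin :- run_integ.]; rule 4 [tests_changed :- deploy_stage, run_integ.]; rule 10 [compile_b :- format_ok, src_changed.]. Adds compile_a, link_bin, tests_changed, compile_b.
Round 2: rule 6 [cache_stale :- compile_a.]; rule 8 [lint_clean :- deploy_stage, compile_b.]; rule 9 [deploy_prod :- tests_changed, src_changed.]; rule 11 [link_lib :- compile_b.]. Adds cache_stale, lint_clean, deploy_prod, link_lib.
Round 3: rule 5 [cache_hit :- deploy_prod, src_changed.]. Adds cache_hit.
Round 4: rule 7 [rollback_ready :- cache_hit, link_lib.]. Adds rollback_ready.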